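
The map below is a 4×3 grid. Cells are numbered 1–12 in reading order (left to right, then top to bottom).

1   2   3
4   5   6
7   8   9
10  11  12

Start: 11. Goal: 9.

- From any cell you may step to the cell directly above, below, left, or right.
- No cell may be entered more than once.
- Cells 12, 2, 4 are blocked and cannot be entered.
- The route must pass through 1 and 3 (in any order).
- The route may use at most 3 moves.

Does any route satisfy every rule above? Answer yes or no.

no

The blocked cells wall 1 off from 11 completely — no sequence of moves reaches it at all, so no route can satisfy the rules.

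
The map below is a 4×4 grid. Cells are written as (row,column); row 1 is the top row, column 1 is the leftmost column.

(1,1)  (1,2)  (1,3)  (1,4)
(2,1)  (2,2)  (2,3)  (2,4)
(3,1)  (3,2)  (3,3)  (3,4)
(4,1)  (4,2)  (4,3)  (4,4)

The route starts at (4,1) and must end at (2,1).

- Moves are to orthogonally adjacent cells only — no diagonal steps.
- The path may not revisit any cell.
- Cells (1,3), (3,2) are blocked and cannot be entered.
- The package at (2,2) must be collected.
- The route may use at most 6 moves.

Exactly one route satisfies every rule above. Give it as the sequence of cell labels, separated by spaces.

Any route must reach (2,2) and still end at (2,1) within 6 moves, so the order of the required stops is forced.
Route from (4,1): 2× right (reaching (4,3)), 2× up (reaching (2,3)), 2× left (reaching (2,1)) — 6 moves in all.
Check: all required cells visited; 6 ≤ 6 moves.

(4,1) (4,2) (4,3) (3,3) (2,3) (2,2) (2,1)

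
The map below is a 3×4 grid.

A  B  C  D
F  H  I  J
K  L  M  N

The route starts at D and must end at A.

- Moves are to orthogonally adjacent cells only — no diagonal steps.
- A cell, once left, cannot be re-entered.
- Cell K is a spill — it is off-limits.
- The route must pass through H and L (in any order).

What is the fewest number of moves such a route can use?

Any route passes through H and L in some order between D and A. Summing Manhattan distances along each leg and taking the cheapest ordering (D → L → H → A) gives a lower bound of 4 + 1 + 2 = 7 moves.
A route of 7 moves achieves this: D → J → N → M → L → H → B → A.
Since 7 matches the lower bound, it is optimal.

7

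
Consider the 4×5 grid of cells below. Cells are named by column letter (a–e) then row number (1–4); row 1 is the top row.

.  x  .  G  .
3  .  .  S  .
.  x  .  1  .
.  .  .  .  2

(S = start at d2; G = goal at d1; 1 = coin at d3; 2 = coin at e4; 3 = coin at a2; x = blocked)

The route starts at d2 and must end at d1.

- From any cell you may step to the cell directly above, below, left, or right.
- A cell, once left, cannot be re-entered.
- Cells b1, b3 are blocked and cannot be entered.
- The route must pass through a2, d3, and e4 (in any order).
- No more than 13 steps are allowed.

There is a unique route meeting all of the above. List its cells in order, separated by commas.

The 13-move cap with required stops at a2, d3, e4 leaves no slack for detours.
Route from d2: down 1 to d3, right 1 to e3, down 1 to e4, left 4 to a4, up 2 to a2, right 2 to c2, up 1 to c1, right 1 to d1 — 13 moves in all.
Check: all required cells visited; 13 ≤ 13 moves.

d2, d3, e3, e4, d4, c4, b4, a4, a3, a2, b2, c2, c1, d1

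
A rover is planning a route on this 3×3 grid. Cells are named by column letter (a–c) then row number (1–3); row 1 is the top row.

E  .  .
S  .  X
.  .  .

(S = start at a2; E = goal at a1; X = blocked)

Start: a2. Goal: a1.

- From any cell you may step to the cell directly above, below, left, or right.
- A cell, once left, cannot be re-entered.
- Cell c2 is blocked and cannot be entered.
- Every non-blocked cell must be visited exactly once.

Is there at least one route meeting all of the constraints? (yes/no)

no

Cell c1 has only one open neighbour but is neither the start nor the goal, so a Hamiltonian route would have to both enter and leave it through the same neighbour — impossible without revisiting.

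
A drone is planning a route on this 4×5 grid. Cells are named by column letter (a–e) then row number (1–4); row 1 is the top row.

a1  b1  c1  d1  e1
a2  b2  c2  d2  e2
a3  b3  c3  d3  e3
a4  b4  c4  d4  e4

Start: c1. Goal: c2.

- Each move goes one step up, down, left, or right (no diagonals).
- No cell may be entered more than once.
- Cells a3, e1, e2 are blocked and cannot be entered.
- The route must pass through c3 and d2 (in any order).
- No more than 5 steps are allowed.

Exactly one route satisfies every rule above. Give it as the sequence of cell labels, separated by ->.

The 5-move cap with required stops at c3, d2 leaves no slack for detours.
Route from c1: right 1 to d1, down 2 to d3, left 1 to c3, up 1 to c2 — 5 moves in all.
Check: all required cells visited; 5 ≤ 5 moves.

c1 -> d1 -> d2 -> d3 -> c3 -> c2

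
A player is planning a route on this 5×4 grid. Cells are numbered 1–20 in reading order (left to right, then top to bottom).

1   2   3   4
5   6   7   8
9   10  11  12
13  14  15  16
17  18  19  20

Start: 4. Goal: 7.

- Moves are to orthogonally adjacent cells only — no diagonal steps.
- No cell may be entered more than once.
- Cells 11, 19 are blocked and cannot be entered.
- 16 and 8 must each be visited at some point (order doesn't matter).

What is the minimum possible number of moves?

Any route passes through 16 and 8 in some order between 4 and 7. Summing Manhattan distances along each leg and taking the cheapest ordering (4 → 16 → 8 → 7) gives a lower bound of 3 + 2 + 1 = 6 moves.
The shortest route satisfying every rule uses 8 moves: 4 → 8 → 12 → 16 → 15 → 14 → 10 → 6 → 7.
The bound of 6 isn't tight here; checking systematically, no route of length 6 through 7 satisfies every constraint, so 8 is the minimum.

8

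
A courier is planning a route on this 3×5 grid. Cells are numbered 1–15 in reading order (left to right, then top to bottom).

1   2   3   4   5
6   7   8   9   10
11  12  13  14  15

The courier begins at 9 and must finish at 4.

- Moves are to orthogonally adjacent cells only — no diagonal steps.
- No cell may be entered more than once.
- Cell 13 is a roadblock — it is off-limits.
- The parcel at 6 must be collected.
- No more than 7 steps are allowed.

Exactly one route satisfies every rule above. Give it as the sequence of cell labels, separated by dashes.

9 - 8 - 7 - 6 - 1 - 2 - 3 - 4

The budget equals the shortest possible length, so every move has to be on a shortest route through the required cells.
Route from 9: left 3 to 6, up 1 to 1, right 3 to 4 — 7 moves in all.
Check: all required cells visited; 7 ≤ 7 moves.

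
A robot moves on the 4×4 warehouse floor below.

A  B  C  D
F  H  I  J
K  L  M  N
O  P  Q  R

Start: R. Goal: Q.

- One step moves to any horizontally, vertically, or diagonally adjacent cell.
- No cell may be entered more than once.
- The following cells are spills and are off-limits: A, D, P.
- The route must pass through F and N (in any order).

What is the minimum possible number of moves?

6

Any route passes through F and N in some order between R and Q. Summing Chebyshev distances along each leg and taking the cheapest ordering (R → N → F → Q) gives a lower bound of 1 + 3 + 2 = 6 moves.
A route of 6 moves achieves this: R → N → I → B → F → L → Q.
Since 6 matches the lower bound, it is optimal.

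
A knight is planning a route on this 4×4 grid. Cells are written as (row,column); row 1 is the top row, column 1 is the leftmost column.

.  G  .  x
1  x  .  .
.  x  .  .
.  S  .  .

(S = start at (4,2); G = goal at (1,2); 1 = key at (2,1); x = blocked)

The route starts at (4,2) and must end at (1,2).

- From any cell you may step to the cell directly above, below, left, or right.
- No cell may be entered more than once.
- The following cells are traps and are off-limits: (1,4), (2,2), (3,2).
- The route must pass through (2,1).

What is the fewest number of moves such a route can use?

5

Any route passes through (2,1) somewhere between (4,2) and (1,2). Summing Manhattan distances along the two legs ((4,2) → (2,1) → (1,2)) gives a lower bound of 3 + 2 = 5 moves.
A route of 5 moves achieves this: (4,2) → (4,1) → (3,1) → (2,1) → (1,1) → (1,2).
Since 5 matches the lower bound, it is optimal.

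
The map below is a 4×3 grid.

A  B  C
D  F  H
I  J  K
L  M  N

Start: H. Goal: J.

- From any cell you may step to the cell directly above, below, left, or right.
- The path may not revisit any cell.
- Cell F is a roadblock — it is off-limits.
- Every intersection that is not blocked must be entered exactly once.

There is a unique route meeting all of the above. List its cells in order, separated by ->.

Need to visit all 11 open cells exactly once, starting at H and ending at J.
Route from H: up 1 to C, left 2 to A, down 3 to L, right 2 to N, up 1 to K, left 1 to J — 10 moves in all.
Check: all 11 open cells covered.

H -> C -> B -> A -> D -> I -> L -> M -> N -> K -> J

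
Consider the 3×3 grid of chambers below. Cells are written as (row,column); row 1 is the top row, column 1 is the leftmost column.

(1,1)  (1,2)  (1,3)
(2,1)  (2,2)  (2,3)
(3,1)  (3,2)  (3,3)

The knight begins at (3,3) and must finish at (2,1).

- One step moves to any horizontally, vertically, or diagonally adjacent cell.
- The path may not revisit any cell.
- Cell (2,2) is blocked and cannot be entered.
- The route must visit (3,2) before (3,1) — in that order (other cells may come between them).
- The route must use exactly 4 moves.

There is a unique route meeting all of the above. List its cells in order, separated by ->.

(3,3) -> (2,3) -> (3,2) -> (3,1) -> (2,1)

The waypoints must appear in the order (3,2), (3,1), with no cell reused.
Route from (3,3): up to (2,3), down-left to (3,2), left to (3,1), up to (2,1) — 4 moves in all.
Check: order respected ((3,2) at step 2, (3,1) at step 3); 4 moves as required.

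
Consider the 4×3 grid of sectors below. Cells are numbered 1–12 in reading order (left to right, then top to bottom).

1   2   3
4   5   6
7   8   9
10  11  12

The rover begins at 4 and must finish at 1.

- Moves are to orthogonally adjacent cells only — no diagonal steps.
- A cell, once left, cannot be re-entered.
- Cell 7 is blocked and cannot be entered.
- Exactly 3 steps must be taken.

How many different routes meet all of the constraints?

1

Need simple routes of exactly 3 moves from 4 to 1 (Manhattan distance 1, so 1 moves are spent on a detour and 1 undoing it).
Enumerating: 4 5 2 1.
That gives 1 route.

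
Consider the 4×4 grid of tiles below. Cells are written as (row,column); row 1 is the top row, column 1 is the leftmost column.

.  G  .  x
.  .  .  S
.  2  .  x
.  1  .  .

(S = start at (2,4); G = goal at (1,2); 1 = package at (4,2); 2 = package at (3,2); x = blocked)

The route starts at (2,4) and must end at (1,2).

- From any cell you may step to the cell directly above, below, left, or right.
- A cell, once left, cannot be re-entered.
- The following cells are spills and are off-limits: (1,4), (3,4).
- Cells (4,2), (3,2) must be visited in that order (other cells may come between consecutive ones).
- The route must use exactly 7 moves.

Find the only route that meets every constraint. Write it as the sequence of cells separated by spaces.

(2,4) (2,3) (3,3) (4,3) (4,2) (3,2) (2,2) (1,2)

The waypoints must appear in the order (4,2), (3,2), with no cell reused.
Route from (2,4): left 1 to (2,3), down 2 to (4,3), left 1 to (4,2), up 3 to (1,2) — 7 moves in all.
Check: order respected (1 at step 4, 2 at step 5); 7 moves as required.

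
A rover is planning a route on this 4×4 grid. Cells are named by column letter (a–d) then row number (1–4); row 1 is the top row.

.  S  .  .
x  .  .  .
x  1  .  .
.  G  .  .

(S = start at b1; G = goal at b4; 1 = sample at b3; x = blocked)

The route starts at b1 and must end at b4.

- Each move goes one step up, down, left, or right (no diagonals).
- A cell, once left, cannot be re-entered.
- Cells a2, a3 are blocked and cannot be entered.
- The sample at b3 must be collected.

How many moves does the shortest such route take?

3

Any route passes through b3 somewhere between b1 and b4. Summing Manhattan distances along the two legs (b1 → b3 → b4) gives a lower bound of 2 + 1 = 3 moves.
A route of 3 moves achieves this: b1 → b2 → b3 → b4.
Since 3 matches the lower bound, it is optimal.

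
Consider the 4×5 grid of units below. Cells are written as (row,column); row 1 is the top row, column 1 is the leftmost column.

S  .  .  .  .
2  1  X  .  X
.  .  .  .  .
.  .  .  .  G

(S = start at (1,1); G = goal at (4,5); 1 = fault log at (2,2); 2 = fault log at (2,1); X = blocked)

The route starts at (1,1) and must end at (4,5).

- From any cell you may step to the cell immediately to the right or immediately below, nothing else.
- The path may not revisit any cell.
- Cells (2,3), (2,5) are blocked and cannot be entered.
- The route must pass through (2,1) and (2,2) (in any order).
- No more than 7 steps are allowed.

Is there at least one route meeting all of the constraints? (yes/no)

One route that works: (1,1) → (2,1) → (2,2) → (3,2) → (4,2) → (4,3) → (4,4) → (4,5).

yes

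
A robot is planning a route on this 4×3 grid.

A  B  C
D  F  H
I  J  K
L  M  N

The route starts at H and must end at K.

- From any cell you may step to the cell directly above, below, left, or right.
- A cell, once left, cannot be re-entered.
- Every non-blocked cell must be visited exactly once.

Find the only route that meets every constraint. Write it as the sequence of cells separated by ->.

H -> C -> B -> A -> D -> F -> J -> I -> L -> M -> N -> K

Need to visit all 12 open cells exactly once, starting at H and ending at K.
Cell L has only two open neighbours (I and M), so the path must pass straight through it: one of those is the cell it's entered from and the other is where it exits.
Route from H: up to C, 2× left (reaching A), down to D, right to F, down to J, left to I, down to L, 2× right (reaching N), up to K — 11 moves in all.
Check: all 12 open cells covered.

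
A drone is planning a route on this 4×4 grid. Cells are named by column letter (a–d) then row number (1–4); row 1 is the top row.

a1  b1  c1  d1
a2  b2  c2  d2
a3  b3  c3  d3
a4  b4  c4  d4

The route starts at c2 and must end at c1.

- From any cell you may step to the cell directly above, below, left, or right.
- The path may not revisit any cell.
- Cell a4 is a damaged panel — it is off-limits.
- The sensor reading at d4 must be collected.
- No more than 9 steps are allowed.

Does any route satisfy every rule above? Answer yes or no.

One route that works: c2 → c3 → c4 → d4 → d3 → d2 → d1 → c1.

yes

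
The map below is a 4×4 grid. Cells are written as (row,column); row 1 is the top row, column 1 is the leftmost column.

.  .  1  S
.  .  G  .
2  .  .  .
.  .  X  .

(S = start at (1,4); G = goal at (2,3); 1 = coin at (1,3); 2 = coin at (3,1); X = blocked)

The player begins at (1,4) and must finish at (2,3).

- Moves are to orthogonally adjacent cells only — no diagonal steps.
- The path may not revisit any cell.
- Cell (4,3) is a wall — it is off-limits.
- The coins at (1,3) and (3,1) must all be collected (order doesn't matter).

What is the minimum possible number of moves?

Any route passes through (1,3) and (3,1) in some order between (1,4) and (2,3). Summing Manhattan distances along each leg and taking the cheapest ordering ((1,4) → (1,3) → (3,1) → (2,3)) gives a lower bound of 1 + 4 + 3 = 8 moves.
A route of 8 moves achieves this: (1,4) → (1,3) → (1,2) → (2,2) → (2,1) → (3,1) → (3,2) → (3,3) → (2,3).
Since 8 matches the lower bound, it is optimal.

8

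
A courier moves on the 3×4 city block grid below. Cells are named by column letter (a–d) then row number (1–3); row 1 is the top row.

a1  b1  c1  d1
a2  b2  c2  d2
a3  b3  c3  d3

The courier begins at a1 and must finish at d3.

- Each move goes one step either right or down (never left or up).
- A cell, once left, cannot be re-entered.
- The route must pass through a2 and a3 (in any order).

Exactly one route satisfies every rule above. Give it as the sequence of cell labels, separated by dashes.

Moves only go right or down, so the column and row indices never decrease.
Route from a1: down 2 to a3, right 3 to d3 — 5 moves in all.
Check: all required cells visited.

a1 - a2 - a3 - b3 - c3 - d3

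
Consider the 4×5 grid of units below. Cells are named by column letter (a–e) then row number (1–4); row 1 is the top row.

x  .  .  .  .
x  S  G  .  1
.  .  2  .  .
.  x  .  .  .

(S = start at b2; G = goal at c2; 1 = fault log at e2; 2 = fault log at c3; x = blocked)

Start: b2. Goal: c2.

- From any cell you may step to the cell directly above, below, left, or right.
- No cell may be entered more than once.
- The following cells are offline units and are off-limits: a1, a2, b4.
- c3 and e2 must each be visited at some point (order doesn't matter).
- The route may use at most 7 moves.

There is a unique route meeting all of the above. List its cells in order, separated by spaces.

b2 b3 c3 d3 e3 e2 d2 c2

The budget equals the shortest possible length, so every move has to be on a shortest route through the required cells.
Route from b2: down to b3, 3× right (reaching e3), up to e2, 2× left (reaching c2) — 7 moves in all.
Check: all required cells visited; 7 ≤ 7 moves.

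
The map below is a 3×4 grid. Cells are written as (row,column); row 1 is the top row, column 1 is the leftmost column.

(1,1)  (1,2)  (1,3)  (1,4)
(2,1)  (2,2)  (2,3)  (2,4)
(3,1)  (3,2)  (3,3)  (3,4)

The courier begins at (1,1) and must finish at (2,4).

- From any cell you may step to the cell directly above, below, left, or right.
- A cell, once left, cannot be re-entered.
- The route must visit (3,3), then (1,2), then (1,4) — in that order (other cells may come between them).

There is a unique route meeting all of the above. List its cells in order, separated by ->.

The waypoints must appear in the order (3,3), (1,2), (1,4), with no cell reused.
Route from (1,1): down 2 to (3,1), right 2 to (3,3), up 1 to (2,3), left 1 to (2,2), up 1 to (1,2), right 2 to (1,4), down 1 to (2,4) — 10 moves in all.
Check: order respected ((3,3) at step 4, (1,2) at step 7, (1,4) at step 9).

(1,1) -> (2,1) -> (3,1) -> (3,2) -> (3,3) -> (2,3) -> (2,2) -> (1,2) -> (1,3) -> (1,4) -> (2,4)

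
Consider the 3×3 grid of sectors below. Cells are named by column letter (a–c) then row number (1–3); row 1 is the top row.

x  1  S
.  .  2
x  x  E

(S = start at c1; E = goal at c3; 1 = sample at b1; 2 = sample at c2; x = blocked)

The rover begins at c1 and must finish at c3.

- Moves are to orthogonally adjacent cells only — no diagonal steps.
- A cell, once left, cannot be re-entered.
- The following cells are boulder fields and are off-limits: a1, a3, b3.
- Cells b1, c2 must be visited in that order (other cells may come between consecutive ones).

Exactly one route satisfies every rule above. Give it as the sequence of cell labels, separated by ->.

c1 -> b1 -> b2 -> c2 -> c3

The waypoints must appear in the order b1, c2, with no cell reused.
Route from c1: left 1 to b1, down 1 to b2, right 1 to c2, down 1 to c3 — 4 moves in all.
Check: order respected (1 at step 1, 2 at step 3).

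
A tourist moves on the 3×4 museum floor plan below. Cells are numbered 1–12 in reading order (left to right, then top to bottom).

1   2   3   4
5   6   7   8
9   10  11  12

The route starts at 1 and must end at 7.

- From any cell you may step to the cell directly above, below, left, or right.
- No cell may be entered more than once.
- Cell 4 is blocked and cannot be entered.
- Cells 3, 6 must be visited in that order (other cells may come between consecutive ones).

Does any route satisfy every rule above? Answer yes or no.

Ignoring the required order, 2 revisit-free routes from 1 to 7 pass through all of 3 and 6; the waypoint orders that occur are 6 → 3 (2) — never 3 → 6.

no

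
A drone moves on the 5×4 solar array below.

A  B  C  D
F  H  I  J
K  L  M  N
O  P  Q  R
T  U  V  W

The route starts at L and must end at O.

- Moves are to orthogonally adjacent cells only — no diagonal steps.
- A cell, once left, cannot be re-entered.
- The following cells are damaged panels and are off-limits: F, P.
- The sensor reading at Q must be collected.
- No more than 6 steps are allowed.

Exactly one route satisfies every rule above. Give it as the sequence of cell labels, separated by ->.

The 6-move cap with required stops at Q leaves no slack for detours.
Route from L: right to M, 2× down (reaching V), 2× left (reaching T), up to O — 6 moves in all.
Check: all required cells visited; 6 ≤ 6 moves.

L -> M -> Q -> V -> U -> T -> O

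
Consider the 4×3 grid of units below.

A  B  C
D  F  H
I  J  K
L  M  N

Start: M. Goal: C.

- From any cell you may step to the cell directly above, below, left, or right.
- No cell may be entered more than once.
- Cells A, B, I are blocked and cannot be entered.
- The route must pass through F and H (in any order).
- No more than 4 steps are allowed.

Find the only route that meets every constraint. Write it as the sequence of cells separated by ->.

The 4-move cap with required stops at F, H leaves no slack for detours.
Route from M: 2× up (reaching F), right to H, up to C — 4 moves in all.
Check: all required cells visited; 4 ≤ 4 moves.

M -> J -> F -> H -> C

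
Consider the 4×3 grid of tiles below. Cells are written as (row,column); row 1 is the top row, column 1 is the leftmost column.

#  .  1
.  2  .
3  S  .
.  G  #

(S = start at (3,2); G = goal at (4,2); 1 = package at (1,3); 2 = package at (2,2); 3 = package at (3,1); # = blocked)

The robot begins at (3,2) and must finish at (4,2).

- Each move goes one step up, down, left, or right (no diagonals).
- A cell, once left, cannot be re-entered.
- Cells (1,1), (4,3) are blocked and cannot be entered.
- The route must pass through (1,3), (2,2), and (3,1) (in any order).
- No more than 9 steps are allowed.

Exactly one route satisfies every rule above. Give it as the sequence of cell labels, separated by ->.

(3,2) -> (3,3) -> (2,3) -> (1,3) -> (1,2) -> (2,2) -> (2,1) -> (3,1) -> (4,1) -> (4,2)

Any route must reach (1,3), (2,2), and (3,1) and still end at (4,2) within 9 moves, so the order of the required stops is forced.
Route from (3,2): right 1 to (3,3), up 2 to (1,3), left 1 to (1,2), down 1 to (2,2), left 1 to (2,1), down 2 to (4,1), right 1 to (4,2) — 9 moves in all.
Check: all required cells visited; 9 ≤ 9 moves.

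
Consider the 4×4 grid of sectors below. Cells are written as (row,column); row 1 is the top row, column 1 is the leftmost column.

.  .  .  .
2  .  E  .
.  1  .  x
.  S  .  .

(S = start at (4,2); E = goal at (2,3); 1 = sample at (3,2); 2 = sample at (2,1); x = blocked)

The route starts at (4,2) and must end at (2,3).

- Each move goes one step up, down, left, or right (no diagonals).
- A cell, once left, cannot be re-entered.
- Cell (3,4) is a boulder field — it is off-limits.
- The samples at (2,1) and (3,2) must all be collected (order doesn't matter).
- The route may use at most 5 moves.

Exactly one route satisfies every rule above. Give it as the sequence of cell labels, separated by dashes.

The 5-move cap with required stops at (2,1), (3,2) leaves no slack for detours.
Route from (4,2): up 1 to (3,2), left 1 to (3,1), up 1 to (2,1), right 2 to (2,3) — 5 moves in all.
Check: all required cells visited; 5 ≤ 5 moves.

(4,2) - (3,2) - (3,1) - (2,1) - (2,2) - (2,3)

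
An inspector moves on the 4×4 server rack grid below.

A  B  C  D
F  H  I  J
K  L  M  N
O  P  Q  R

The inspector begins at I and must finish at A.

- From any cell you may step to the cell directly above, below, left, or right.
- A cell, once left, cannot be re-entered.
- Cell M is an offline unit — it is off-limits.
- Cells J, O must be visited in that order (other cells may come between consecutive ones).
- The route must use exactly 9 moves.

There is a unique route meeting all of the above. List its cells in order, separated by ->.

I -> J -> N -> R -> Q -> P -> O -> K -> F -> A

The waypoints must appear in the order J, O, with no cell reused.
Route from I: right 1 to J, down 2 to R, left 3 to O, up 3 to A — 9 moves in all.
Check: order respected (J at step 1, O at step 6); 9 moves as required.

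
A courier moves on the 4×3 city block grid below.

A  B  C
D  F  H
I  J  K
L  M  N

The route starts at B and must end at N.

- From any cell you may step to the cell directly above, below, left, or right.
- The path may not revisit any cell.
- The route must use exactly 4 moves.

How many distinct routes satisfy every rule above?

Need simple routes of exactly 4 moves from B to N (Manhattan distance 4, so 0 moves are spent on a detour and 0 undoing it).
Enumerating: B F J M N | B F J K N | B F H K N | B C H K N.
That gives 4 routes.

4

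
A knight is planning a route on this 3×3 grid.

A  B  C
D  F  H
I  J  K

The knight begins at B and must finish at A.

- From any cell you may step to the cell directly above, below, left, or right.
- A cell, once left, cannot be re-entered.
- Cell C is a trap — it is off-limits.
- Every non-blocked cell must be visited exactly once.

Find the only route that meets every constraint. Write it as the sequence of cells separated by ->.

Need to visit all 8 open cells exactly once, starting at B and ending at A.
Route from B: down to F, right to H, down to K, 2× left (reaching I), 2× up (reaching A) — 7 moves in all.
Check: all 8 open cells covered.

B -> F -> H -> K -> J -> I -> D -> A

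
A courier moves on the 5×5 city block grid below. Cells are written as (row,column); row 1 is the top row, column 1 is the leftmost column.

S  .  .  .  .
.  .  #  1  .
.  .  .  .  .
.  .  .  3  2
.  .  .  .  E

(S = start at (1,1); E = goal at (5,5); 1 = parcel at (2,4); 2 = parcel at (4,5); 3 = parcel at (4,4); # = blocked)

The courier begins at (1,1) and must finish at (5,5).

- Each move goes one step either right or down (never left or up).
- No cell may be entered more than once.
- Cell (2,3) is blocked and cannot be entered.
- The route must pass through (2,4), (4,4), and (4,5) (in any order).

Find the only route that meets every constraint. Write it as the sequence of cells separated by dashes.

Moves only go right or down, so the column and row indices never decrease.
Route from (1,1): right 3 to (1,4), down 3 to (4,4), right 1 to (4,5), down 1 to (5,5) — 8 moves in all.
Check: all required cells visited.

(1,1) - (1,2) - (1,3) - (1,4) - (2,4) - (3,4) - (4,4) - (4,5) - (5,5)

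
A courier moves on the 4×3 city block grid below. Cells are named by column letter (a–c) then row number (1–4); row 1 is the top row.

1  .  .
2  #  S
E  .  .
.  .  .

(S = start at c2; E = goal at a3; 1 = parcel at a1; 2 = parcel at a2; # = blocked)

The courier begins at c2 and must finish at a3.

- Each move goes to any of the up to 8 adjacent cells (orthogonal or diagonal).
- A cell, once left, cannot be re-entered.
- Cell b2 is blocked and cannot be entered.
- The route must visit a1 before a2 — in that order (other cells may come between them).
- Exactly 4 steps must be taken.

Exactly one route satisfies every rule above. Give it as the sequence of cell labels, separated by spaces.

The waypoints must appear in the order a1, a2, with no cell reused.
Route from c2: up-left to b1, left to a1, 2× down (reaching a3) — 4 moves in all.
Check: order respected (1 at step 2, 2 at step 3); 4 moves as required.

c2 b1 a1 a2 a3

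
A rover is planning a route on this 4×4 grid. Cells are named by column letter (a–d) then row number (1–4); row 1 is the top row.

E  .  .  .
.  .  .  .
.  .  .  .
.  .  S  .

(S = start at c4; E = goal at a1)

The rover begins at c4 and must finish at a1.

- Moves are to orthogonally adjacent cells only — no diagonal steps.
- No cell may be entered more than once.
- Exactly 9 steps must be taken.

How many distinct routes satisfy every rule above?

38

Need simple routes of exactly 9 moves from c4 to a1 (Manhattan distance 5, so 2 moves are spent on a detour and 2 undoing it).
Branch systematically from the start, pruning whenever the remaining move budget drops below the Manhattan distance to a1 or differs from it in parity. Grouping the completions by first move — via c3: 11; via b4: 13; via d4: 14 — and summing: 11 + 13 + 14 = 38.
That gives 38 routes.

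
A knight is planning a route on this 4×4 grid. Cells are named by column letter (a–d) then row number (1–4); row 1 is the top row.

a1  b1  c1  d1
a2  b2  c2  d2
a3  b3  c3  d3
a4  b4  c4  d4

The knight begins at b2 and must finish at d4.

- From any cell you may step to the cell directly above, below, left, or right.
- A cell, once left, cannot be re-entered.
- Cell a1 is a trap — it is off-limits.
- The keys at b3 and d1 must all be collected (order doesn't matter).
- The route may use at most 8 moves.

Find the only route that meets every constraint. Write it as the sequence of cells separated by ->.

b2 -> b3 -> c3 -> c2 -> c1 -> d1 -> d2 -> d3 -> d4

Any route must reach b3 and d1 and still end at d4 within 8 moves, so the order of the required stops is forced.
Route from b2: down 1 to b3, right 1 to c3, up 2 to c1, right 1 to d1, down 3 to d4 — 8 moves in all.
Check: all required cells visited; 8 ≤ 8 moves.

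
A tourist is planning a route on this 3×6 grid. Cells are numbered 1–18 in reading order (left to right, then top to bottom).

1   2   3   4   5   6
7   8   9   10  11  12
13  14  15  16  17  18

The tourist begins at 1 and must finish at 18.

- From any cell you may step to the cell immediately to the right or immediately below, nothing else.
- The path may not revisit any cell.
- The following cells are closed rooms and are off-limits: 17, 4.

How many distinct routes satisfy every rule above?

3

A right/down-only route from 1 to 18 makes exactly 2 down-moves and 5 right-moves in some order.
With no other constraints that would be C(7,2) = 21 routes.
Subtract routes through each blocked cell (inclusion–exclusion for overlaps): − through 4: 6 − through 17: 15 + through 4&17: 3 → 3.
That gives 3 routes.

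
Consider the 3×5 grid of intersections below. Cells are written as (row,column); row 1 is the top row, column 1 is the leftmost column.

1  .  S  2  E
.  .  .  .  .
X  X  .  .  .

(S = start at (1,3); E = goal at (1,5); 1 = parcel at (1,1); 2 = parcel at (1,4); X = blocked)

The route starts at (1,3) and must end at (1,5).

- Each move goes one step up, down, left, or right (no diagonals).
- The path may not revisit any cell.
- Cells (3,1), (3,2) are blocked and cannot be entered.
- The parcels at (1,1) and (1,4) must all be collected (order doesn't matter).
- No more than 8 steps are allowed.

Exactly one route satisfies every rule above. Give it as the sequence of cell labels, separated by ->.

(1,3) -> (1,2) -> (1,1) -> (2,1) -> (2,2) -> (2,3) -> (2,4) -> (1,4) -> (1,5)

The 8-move cap with required stops at (1,1), (1,4) leaves no slack for detours.
Route from (1,3): 2× left (reaching (1,1)), down to (2,1), 3× right (reaching (2,4)), up to (1,4), right to (1,5) — 8 moves in all.
Check: all required cells visited; 8 ≤ 8 moves.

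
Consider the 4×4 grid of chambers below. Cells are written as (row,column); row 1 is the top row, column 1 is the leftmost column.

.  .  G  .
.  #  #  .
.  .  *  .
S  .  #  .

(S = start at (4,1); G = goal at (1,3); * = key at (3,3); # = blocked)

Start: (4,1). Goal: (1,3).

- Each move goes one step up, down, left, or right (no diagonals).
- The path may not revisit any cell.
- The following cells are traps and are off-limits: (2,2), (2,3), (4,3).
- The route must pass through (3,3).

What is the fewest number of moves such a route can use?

Any route passes through (3,3) somewhere between (4,1) and (1,3). Summing Manhattan distances along the two legs ((4,1) → (3,3) → (1,3)) gives a lower bound of 3 + 2 = 5 moves.
That bound ignores the blocked cells. Measuring each leg by the fewest moves that actually steer around them ((4,1)→(3,3): 3; (3,3)→(1,3): 4) raises the lower bound to 7.
A route of 7 moves exists: (4,1) → (3,1) → (3,2) → (3,3) → (3,4) → (2,4) → (1,4) → (1,3).
Since 7 matches that lower bound, it is optimal.

7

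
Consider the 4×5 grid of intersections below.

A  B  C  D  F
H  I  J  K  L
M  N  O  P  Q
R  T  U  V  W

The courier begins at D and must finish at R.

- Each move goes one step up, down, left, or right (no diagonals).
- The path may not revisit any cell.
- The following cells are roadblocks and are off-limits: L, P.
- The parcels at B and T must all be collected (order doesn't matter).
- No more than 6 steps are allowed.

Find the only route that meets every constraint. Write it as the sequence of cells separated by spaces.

The budget equals the shortest possible length, so every move has to be on a shortest route through the required cells.
Route from D: left 2 to B, down 3 to T, left 1 to R — 6 moves in all.
Check: all required cells visited; 6 ≤ 6 moves.

D C B I N T R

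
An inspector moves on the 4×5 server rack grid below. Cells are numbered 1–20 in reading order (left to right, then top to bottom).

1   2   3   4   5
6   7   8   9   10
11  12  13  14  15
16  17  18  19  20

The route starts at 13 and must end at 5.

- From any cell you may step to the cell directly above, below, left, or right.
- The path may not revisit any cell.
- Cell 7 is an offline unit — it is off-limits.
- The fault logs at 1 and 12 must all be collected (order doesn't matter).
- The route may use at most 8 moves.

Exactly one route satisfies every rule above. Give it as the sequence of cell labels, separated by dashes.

13 - 12 - 11 - 6 - 1 - 2 - 3 - 4 - 5

The budget equals the shortest possible length, so every move has to be on a shortest route through the required cells.
Route from 13: 2× left (reaching 11), 2× up (reaching 1), 4× right (reaching 5) — 8 moves in all.
Check: all required cells visited; 8 ≤ 8 moves.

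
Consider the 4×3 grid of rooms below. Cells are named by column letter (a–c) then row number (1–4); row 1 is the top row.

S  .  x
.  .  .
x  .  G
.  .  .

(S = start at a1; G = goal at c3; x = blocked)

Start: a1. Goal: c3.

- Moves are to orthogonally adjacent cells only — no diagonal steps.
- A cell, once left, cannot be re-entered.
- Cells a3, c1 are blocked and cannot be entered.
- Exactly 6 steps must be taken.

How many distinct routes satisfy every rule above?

Need simple routes of exactly 6 moves from a1 to c3 (Manhattan distance 4, so 1 moves are spent on a detour and 1 undoing it).
Enumerating: a1 a2 b2 b3 b4 c4 c3 | a1 b1 b2 b3 b4 c4 c3.
That gives 2 routes.

2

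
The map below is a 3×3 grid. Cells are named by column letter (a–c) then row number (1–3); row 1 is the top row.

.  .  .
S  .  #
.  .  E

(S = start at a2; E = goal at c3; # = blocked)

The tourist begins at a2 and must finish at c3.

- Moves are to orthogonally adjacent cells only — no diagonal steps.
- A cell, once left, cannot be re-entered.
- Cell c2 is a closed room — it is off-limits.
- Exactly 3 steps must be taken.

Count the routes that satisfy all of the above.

2

Need simple routes of exactly 3 moves from a2 to c3 (Manhattan distance 3, so 0 moves are spent on a detour and 0 undoing it).
Enumerating: a2 a3 b3 c3 | a2 b2 b3 c3.
That gives 2 routes.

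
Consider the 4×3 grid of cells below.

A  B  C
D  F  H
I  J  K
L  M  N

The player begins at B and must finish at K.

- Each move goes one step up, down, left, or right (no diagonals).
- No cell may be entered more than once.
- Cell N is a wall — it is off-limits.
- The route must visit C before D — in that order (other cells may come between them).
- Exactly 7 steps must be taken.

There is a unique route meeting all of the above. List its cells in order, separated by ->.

B -> C -> H -> F -> D -> I -> J -> K

The waypoints must appear in the order C, D, with no cell reused.
Route from B: right to C, down to H, 2× left (reaching D), down to I, 2× right (reaching K) — 7 moves in all.
Check: order respected (C at step 1, D at step 4); 7 moves as required.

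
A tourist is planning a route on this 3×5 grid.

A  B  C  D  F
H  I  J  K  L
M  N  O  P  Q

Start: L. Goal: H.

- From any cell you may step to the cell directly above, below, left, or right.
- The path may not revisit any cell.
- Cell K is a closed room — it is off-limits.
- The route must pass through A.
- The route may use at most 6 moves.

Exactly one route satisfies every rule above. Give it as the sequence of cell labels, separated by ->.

L -> F -> D -> C -> B -> A -> H

The budget equals the shortest possible length, so every move has to be on a shortest route through the required cells.
Route from L: up to F, 4× left (reaching A), down to H — 6 moves in all.
Check: all required cells visited; 6 ≤ 6 moves.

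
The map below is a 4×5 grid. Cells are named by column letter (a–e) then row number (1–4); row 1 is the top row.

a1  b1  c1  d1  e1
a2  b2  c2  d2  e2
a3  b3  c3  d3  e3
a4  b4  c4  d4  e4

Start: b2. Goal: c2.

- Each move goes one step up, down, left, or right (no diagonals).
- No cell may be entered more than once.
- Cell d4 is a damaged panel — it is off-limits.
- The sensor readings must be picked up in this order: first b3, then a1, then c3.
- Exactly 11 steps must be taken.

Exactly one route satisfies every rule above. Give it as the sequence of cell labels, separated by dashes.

b2 - b3 - a3 - a2 - a1 - b1 - c1 - d1 - d2 - d3 - c3 - c2

The waypoints must appear in the order b3, a1, c3, with no cell reused.
Route from b2: down 1 to b3, left 1 to a3, up 2 to a1, right 3 to d1, down 2 to d3, left 1 to c3, up 1 to c2 — 11 moves in all.
Check: order respected (b3 at step 1, a1 at step 4, c3 at step 10); 11 moves as required.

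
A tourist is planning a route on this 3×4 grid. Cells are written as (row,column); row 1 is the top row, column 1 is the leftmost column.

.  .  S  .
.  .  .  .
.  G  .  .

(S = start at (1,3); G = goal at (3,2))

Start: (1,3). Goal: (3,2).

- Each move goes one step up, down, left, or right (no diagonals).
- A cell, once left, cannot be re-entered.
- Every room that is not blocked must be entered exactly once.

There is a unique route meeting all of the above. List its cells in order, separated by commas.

(1,3), (1,4), (2,4), (3,4), (3,3), (2,3), (2,2), (1,2), (1,1), (2,1), (3,1), (3,2)

Need to visit all 12 open cells exactly once, starting at (1,3) and ending at (3,2).
Cell (3,1) has only two open neighbours ((2,1) and (3,2)), so the path must pass straight through it: one of those is the cell it's entered from and the other is where it exits.
Route from (1,3): right 1 to (1,4), down 2 to (3,4), left 1 to (3,3), up 1 to (2,3), left 1 to (2,2), up 1 to (1,2), left 1 to (1,1), down 2 to (3,1), right 1 to (3,2) — 11 moves in all.
Check: all 12 open cells covered.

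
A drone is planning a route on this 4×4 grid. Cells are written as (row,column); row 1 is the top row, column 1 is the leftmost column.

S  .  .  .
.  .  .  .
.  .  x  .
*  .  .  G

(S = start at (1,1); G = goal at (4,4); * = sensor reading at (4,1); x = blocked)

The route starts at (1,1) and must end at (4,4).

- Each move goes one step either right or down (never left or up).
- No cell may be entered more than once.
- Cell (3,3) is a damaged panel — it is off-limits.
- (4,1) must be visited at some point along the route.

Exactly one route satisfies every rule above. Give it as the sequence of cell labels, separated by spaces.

(1,1) (2,1) (3,1) (4,1) (4,2) (4,3) (4,4)

Moves only go right or down, so the column and row indices never decrease.
Route from (1,1): down 3 to (4,1), right 3 to (4,4) — 6 moves in all.
Check: all required cells visited.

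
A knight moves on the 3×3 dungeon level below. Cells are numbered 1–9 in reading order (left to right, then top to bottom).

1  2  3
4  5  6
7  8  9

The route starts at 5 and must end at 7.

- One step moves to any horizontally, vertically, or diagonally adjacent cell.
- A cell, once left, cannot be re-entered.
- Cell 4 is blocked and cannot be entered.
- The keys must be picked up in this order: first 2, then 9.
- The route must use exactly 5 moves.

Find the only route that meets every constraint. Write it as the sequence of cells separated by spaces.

5 2 6 9 8 7

The waypoints must appear in the order 2, 9, with no cell reused.
Route from 5: up to 2, down-right to 6, down to 9, 2× left (reaching 7) — 5 moves in all.
Check: order respected (2 at step 1, 9 at step 3); 5 moves as required.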